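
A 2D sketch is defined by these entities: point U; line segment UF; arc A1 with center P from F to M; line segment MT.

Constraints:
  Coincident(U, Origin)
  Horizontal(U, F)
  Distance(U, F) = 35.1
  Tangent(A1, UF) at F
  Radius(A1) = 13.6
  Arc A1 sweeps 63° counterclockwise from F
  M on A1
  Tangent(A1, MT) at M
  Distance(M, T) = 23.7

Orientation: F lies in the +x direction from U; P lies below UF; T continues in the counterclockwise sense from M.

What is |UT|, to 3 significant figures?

31.0

U is at the origin; U and F share the same y with |UF| = 35.1 and F on the +x side, so F = (35.1, 0.00). Since A1 is tangent to UF there, PF ⟂ UF, so P = F + (0, -13.6) = (35.1, -13.6). On A1, F sits at bearing 90° from P; a 63° counterclockwise sweep puts M at bearing 153°, so M = P + 13.6·(cos 153°, sin 153°) = (23.0, -7.43). The tangent condition forces PM to be normal to MT, so MT runs along (−sin 153°, cos 153°); with |MT| = 23.7, T = (12.2, -28.5). Then |UT| = |T − U| = 31.0.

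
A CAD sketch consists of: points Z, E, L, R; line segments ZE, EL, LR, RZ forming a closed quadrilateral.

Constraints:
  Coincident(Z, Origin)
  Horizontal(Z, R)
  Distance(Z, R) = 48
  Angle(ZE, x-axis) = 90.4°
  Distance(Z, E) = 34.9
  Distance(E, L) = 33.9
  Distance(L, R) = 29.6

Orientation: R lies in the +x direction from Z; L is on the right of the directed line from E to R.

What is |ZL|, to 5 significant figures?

20.583

Checks: |EL| = 33.90 ✓; |LR| = 29.60 ✓.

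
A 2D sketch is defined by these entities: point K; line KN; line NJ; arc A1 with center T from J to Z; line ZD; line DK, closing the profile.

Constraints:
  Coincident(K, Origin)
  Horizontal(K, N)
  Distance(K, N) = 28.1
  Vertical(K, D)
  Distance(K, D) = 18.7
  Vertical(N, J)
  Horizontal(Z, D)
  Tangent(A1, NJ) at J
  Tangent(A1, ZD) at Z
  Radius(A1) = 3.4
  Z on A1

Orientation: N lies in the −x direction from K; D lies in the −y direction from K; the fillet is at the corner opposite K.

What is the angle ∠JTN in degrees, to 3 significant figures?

77.5°

The virtual corner opposite K is at (-28.1, -18.7). Tangency of A1 to NJ means the radius TJ is perpendicular to NJ and the tangent condition forces TZ to be normal to ZD, with radius 3.4, so the center T sits 3.4 in from both sides at T = (-24.7, -15.3). That places the tangent points at J = (-28.1, -15.3) on NJ and Z = (-24.7, -18.7) on ZD. Then cos ∠JTN = TJ·TN / (|TJ||TN|), giving 77.5°.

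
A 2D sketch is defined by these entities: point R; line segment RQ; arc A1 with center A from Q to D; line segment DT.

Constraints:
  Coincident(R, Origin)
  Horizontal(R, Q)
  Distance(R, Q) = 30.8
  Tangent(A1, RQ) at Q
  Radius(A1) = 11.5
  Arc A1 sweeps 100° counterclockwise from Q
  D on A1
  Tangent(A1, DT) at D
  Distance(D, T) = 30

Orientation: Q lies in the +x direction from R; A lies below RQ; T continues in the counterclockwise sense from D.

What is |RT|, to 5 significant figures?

49.617

R is at the origin; RQ is horizontal with |RQ| = 30.8 and Q on the +x side, so Q = (30.800, 0.0000). Tangency of A1 to RQ means the radius AQ is perpendicular to RQ, so A = Q + (0, -11.5) = (30.800, -11.500). On A1, Q sits at bearing 90° from A; a 100° counterclockwise sweep puts D at bearing 190°, so D = A + 11.5·(cos 190°, sin 190°) = (19.475, -13.497). A1 meets DT tangentially, so AD is at right angles to DT, so DT runs along (−sin 190°, cos 190°); with |DT| = 30.0, T = (24.684, -43.041). Then |RT| = |T − R| = 49.617.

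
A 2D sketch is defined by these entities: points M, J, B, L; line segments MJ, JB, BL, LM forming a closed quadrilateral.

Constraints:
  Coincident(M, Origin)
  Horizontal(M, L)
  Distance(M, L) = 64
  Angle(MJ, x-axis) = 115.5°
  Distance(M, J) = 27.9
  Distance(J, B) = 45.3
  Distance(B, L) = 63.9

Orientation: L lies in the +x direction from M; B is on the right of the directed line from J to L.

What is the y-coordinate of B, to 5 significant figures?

-17.697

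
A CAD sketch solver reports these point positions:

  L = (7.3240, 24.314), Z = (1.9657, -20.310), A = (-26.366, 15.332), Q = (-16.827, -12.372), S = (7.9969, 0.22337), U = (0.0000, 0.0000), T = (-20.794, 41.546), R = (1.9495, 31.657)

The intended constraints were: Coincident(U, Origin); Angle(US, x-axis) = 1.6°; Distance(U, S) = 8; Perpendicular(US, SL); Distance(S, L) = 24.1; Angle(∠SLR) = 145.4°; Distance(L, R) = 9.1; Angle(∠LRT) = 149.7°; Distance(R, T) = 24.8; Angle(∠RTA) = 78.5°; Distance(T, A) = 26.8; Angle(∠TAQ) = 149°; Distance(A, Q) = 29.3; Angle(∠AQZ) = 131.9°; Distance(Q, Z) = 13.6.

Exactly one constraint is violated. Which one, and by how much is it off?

Distance(Q, Z) = 13.6 — off by 6.80.

U = (0.00, 0.00) ✓; US at 1.600° ✓; |US| = 8.000 ✓; ∠(US, SL) = 90.00° ✓; |SL| = 24.10 ✓; ∠SLR = 145.4° ✓; |LR| = 9.100 ✓; ∠LRT = 149.7° ✓; |RT| = 24.80 ✓; ∠RTA = 78.50° ✓; |TA| = 26.80 ✓; ∠TAQ = 149.0° ✓; |AQ| = 29.30 ✓; ∠AQZ = 131.9° ✓; |QZ| = 20.40 ✗.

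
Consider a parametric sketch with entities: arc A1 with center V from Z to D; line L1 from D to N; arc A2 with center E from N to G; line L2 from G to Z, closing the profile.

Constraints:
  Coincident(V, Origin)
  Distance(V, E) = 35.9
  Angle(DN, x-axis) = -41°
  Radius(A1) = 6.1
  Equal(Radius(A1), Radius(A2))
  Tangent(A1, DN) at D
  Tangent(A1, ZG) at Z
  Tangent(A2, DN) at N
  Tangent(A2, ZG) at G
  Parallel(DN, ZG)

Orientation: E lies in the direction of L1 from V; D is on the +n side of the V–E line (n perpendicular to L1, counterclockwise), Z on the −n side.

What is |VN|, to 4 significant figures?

36.41

Tangency of A1 to both parallel lines with radius 6.1 puts D and Z at V ± 6.1·n: D = (4.002, 4.604), Z = (-4.002, -4.604). Equal radii place N and G the same way about E: N = E + 6.1·n = (31.10, -18.95), G = E − 6.1·n = (23.09, -28.16). Then |VN| = |N − V| = 36.41.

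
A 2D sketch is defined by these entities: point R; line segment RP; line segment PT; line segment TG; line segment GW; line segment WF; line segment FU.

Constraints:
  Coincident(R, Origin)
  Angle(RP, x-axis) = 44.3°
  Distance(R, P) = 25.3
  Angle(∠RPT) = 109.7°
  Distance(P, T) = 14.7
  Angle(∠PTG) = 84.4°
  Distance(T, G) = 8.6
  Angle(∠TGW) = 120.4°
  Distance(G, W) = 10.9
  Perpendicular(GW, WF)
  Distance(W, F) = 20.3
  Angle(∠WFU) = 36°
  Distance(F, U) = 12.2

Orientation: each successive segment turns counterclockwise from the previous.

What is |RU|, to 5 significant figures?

27.397

R is at the origin; RP runs at 44.3° with length 25.3, so P = (18.107, 17.670). ∠RPT = 109.7° gives PT at 114.60° from the x-axis; with |PT| = 14.7, T = (11.988, 31.036). ∠PTG = 84.4° gives TG at -149.80° from the x-axis; with |TG| = 8.6, G = (4.5549, 26.710). ∠TGW = 120.4° gives GW at -90.200° from the x-axis; with |GW| = 10.9, W = (4.5169, 15.810). The perpendicularity gives WF at right angles to GW, so WF runs at -0.20000°; with |WF| = 20.3, F = (24.817, 15.739). ∠WFU = 36.0° gives FU at 143.80° from the x-axis; with |FU| = 12.2, U = (14.972, 22.944). Then |RU| = |U − R| = 27.397.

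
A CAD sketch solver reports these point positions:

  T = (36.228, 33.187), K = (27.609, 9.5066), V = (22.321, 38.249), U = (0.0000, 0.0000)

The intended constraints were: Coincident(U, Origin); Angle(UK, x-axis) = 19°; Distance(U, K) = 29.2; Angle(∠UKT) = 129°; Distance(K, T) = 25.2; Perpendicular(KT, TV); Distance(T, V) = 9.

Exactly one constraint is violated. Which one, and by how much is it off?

Distance(T, V) = 9 — off by 5.80.

U = (0.00, 0.00) ✓; UK at 19.00° ✓; |UK| = 29.20 ✓; ∠UKT = 129.0° ✓; |KT| = 25.20 ✓; ∠(KT, TV) = 90.00° ✓; |TV| = 14.80 ✗.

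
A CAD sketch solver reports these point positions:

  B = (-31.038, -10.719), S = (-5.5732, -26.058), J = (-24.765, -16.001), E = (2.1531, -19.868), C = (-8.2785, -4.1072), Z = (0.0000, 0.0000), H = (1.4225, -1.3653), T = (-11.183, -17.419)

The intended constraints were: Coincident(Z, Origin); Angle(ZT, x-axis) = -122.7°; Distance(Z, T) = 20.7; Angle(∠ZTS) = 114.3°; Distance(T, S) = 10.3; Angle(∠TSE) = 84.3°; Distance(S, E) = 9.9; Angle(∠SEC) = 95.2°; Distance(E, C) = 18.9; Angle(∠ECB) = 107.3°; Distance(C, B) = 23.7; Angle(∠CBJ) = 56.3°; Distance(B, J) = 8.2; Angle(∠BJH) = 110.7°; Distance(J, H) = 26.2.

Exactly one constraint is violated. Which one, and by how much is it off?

Distance(J, H) = 26.2 — off by 3.80.

Z = (0.00, 0.00) ✓; ZT at -122.7° ✓; |ZT| = 20.70 ✓; ∠ZTS = 114.3° ✓; |TS| = 10.30 ✓; ∠TSE = 84.30° ✓; |SE| = 9.900 ✓; ∠SEC = 95.20° ✓; |EC| = 18.90 ✓; ∠ECB = 107.3° ✓; |CB| = 23.70 ✓; ∠CBJ = 56.30° ✓; |BJ| = 8.201 ✓; ∠BJH = 110.7° ✓; |JH| = 30.00 ✗.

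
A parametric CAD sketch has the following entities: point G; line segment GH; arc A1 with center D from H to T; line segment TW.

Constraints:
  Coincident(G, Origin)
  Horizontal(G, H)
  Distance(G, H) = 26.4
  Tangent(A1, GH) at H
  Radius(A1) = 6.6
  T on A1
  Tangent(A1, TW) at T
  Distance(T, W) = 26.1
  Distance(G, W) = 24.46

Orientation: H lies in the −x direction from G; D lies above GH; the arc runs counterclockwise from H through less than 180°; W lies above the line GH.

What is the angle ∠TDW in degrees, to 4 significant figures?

75.81°

Checks: ∠(DH, HG) = 90.00° ✓; |DT| = 6.600 ✓; ∠(DT, TW) = 90.00° ✓; |TW| = 26.10 ✓; |GW| = 24.46 ✓.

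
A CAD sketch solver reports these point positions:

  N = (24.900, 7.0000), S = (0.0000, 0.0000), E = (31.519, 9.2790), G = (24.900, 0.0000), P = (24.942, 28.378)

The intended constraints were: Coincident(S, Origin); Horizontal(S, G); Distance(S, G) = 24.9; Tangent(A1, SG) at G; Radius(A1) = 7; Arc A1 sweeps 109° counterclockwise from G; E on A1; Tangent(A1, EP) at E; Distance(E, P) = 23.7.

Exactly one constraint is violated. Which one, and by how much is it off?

Distance(E, P) = 23.7 — off by 3.50.

S = (0.00, 0.00) ✓; S.y = 0.00, G.y = 0.00 ✓; |SG| = 24.90 ✓; ∠(NG, GS) = 90.00° ✓; |NG| = 7.000 ✓; bearing(N→E) − bearing(N→G) = 109.0° ✓; |NE| = 7.000 ✓; ∠(NE, EP) = 90.00° ✓; |EP| = 20.20 ✗.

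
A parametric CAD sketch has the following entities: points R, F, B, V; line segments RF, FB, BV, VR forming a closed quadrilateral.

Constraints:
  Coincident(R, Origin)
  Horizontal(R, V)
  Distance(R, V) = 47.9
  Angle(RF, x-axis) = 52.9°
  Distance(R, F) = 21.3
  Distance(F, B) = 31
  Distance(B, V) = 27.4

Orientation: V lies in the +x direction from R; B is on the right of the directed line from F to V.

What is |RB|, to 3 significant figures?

26.3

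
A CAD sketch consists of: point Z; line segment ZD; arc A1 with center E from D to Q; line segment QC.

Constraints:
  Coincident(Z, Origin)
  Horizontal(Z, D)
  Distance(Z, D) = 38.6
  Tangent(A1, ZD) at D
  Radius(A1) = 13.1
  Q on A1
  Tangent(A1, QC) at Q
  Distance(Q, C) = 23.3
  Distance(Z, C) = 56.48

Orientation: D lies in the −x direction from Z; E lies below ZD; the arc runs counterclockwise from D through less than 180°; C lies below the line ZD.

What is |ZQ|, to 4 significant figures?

53.78

Checks: Z = (0.00, 0.00) ✓; |EQ| = 13.10 ✓; ∠(EQ, QC) = 90.00° ✓; |QC| = 23.30 ✓; |ZC| = 56.48 ✓.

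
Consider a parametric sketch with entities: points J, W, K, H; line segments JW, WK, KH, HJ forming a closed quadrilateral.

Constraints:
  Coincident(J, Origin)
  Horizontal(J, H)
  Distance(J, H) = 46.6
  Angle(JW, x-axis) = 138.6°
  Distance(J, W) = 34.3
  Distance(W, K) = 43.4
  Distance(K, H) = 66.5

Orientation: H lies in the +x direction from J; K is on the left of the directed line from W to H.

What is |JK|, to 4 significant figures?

52.83

Checks: |WK| = 43.40 ✓; |KH| = 66.50 ✓.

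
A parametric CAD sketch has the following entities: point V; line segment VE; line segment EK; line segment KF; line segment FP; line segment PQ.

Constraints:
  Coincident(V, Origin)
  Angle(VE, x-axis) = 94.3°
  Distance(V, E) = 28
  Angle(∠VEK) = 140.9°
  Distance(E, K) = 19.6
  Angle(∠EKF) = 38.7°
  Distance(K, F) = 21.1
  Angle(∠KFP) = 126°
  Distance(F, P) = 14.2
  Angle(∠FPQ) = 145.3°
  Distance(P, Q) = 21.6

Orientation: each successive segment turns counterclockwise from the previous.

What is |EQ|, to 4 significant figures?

25.46

V is at the origin; VE runs at 94.3° with length 28.0, so E = (-2.099, 27.92). ∠VEK = 140.9° gives EK at 133.4° from the x-axis; with |EK| = 19.6, K = (-15.57, 42.16). ∠EKF = 38.7° gives KF at -85.30° from the x-axis; with |KF| = 21.1, F = (-13.84, 21.13). ∠KFP = 126.0° gives FP at -31.30° from the x-axis; with |FP| = 14.2, P = (-1.704, 13.76). ∠FPQ = 145.3° gives PQ at 3.400° from the x-axis; with |PQ| = 21.6, Q = (19.86, 15.04). Then |EQ| = |Q − E| = 25.46.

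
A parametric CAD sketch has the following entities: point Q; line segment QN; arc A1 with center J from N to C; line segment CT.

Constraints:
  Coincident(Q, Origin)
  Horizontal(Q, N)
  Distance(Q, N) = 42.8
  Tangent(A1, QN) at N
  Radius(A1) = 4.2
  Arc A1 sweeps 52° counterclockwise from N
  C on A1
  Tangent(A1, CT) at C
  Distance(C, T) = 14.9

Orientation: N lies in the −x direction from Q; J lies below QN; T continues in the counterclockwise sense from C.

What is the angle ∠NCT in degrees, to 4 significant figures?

154.0°

On A1, N sits at bearing 90° from J; a 52° counterclockwise sweep puts C at bearing 142°, so C = J + 4.2·(cos 142°, sin 142°) = (-46.11, -1.614). Tangency of A1 to CT means the radius JC is perpendicular to CT, so CT runs along (−sin 142°, cos 142°); with |CT| = 14.9, T = (-55.28, -13.36). Then cos ∠NCT = CN·CT / (|CN||CT|), giving 154.0°.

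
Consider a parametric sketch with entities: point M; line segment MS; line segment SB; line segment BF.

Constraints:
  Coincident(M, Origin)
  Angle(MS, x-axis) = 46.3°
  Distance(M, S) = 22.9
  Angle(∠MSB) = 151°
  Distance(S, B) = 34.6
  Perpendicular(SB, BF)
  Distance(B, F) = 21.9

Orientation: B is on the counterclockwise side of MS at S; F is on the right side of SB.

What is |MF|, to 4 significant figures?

63.82

∠MSB = 151.0°, so SB runs at 46.3° + (180° − 151.0°) = 75.30° from the x-axis; with |SB| = 34.6, B = S + 34.6·(cos 75.30°, sin 75.30°) = (24.60, 50.02). SB ⟂ BF; with |BF| = 21.9 on the right of SB, F = B + 21.9·(0.9673, -0.2538) = (45.78, 44.47). Then |MF| = |F − M| = 63.82.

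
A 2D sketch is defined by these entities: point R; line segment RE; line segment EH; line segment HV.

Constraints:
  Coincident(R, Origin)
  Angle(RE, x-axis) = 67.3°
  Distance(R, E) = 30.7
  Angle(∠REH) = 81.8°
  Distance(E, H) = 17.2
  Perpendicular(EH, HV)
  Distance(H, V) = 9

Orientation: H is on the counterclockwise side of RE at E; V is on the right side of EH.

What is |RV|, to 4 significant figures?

41.42

∠REH = 81.8°, so EH runs at 67.3° + (180° − 81.8°) = 165.5° from the x-axis; with |EH| = 17.2, H = E + 17.2·(cos 165.5°, sin 165.5°) = (-4.805, 32.63). EH is perpendicular to HV; with |HV| = 9.0 on the right of EH, V = H + 9.0·(0.2504, 0.9681) = (-2.551, 41.34). Then |RV| = |V − R| = 41.42.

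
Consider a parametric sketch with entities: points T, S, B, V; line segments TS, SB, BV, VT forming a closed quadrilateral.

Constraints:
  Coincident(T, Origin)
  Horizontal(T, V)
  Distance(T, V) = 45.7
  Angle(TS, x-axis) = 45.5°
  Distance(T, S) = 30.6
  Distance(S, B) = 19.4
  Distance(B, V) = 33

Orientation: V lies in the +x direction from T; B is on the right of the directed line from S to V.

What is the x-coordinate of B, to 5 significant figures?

12.990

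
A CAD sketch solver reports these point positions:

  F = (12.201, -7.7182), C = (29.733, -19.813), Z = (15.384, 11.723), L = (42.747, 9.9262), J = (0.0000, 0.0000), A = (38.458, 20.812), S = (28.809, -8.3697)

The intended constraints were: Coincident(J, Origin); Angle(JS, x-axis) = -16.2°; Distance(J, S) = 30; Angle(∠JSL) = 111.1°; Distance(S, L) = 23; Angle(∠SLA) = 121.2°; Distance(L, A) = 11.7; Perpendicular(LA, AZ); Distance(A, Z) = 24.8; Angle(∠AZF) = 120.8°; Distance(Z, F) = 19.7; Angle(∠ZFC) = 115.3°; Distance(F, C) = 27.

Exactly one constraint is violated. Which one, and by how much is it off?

Distance(F, C) = 27 — off by 5.70.

J = (0.00, 0.00) ✓; JS at -16.20° ✓; |JS| = 30.00 ✓; ∠JSL = 111.1° ✓; |SL| = 23.00 ✓; ∠SLA = 121.2° ✓; |LA| = 11.70 ✓; ∠(LA, AZ) = 90.00° ✓; |AZ| = 24.80 ✓; ∠AZF = 120.8° ✓; |ZF| = 19.70 ✓; ∠ZFC = 115.3° ✓; |FC| = 21.30 ✗.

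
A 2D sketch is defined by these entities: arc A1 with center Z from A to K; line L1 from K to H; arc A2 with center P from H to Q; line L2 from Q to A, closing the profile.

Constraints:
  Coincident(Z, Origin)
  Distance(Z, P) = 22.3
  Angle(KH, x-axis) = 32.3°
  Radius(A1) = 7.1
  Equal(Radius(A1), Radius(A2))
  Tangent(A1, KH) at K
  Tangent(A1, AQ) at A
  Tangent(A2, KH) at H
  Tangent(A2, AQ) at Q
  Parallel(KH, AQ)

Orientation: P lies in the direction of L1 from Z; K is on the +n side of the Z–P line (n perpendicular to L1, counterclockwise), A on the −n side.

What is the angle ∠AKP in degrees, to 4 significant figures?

72.34°

The slot axis is L1's direction at 32.3°, so u = (cos 32.3°, sin 32.3°) = (0.8453, 0.5344) and n = (−sin 32.3°, cos 32.3°) = (-0.5344, 0.8453). Z is at the origin and P lies 22.3 along u from Z, so P = 22.3·u = (18.85, 11.92). Tangency of A1 to both parallel lines with radius 7.1 puts K and A at Z ± 7.1·n: K = (-3.794, 6.001), A = (3.794, -6.001). Then cos ∠AKP = KA·KP / (|KA||KP|), giving 72.34°.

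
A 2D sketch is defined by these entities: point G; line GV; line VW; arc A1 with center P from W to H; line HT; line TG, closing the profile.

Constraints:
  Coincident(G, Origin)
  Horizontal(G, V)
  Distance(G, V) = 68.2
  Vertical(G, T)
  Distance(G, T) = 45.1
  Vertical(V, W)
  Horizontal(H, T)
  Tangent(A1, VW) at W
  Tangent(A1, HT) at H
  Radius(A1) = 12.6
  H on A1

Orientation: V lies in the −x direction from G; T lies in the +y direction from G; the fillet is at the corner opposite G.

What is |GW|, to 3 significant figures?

75.5

The virtual corner opposite G is at (-68.2, 45.1). The tangent condition forces PW to be normal to VW and the tangent condition forces PH to be normal to HT, with radius 12.6, so the center P sits 12.6 in from both sides at P = (-55.6, 32.5). That places the tangent points at W = (-68.2, 32.5) on VW and H = (-55.6, 45.1) on HT. Then |GW| = |W − G| = 75.5.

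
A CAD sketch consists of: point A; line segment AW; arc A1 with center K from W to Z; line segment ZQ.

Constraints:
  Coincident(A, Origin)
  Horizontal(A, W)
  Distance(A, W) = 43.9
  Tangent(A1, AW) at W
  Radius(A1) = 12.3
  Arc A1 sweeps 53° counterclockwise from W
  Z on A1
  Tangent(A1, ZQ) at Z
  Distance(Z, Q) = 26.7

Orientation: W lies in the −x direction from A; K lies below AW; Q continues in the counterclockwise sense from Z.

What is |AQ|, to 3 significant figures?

74.6

A is at the origin; AW is horizontal with |AW| = 43.9 and W on the −x side, so W = (-43.9, 0.00). A1 meets AW tangentially, so KW is at right angles to AW, so K = W + (0, -12.3) = (-43.9, -12.3). On A1, W sits at bearing 90° from K; a 53° counterclockwise sweep puts Z at bearing 143°, so Z = K + 12.3·(cos 143°, sin 143°) = (-53.7, -4.90). Tangency of A1 to ZQ means the radius KZ is perpendicular to ZQ, so ZQ runs along (−sin 143°, cos 143°); with |ZQ| = 26.7, Q = (-69.8, -26.2). Then |AQ| = |Q − A| = 74.6.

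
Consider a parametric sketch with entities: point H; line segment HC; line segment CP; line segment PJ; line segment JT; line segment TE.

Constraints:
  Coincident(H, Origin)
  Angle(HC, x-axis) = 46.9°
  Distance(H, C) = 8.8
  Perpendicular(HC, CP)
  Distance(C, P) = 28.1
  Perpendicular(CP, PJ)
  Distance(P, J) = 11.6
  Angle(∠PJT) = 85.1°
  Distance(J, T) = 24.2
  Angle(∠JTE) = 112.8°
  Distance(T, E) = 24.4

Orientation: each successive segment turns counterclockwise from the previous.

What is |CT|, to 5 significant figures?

10.334

The perpendicularity gives PJ at right angles to CP, so PJ runs at -133.10°; with |PJ| = 11.6, J = (-22.431, 17.156). ∠PJT = 85.1° gives JT at -38.200° from the x-axis; with |JT| = 24.2, T = (-3.4130, 2.1901). Then |CT| = |T − C| = 10.334.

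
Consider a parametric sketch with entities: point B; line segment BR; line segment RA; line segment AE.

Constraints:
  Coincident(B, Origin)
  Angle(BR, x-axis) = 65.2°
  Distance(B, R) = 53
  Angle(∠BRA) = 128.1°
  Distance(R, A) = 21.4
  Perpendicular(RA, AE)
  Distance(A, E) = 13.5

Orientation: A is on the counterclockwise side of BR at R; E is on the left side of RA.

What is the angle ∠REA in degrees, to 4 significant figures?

57.75°

∠BRA = 128.1°, so RA runs at 65.2° + (180° − 128.1°) = 117.1° from the x-axis; with |RA| = 21.4, A = R + 21.4·(cos 117.1°, sin 117.1°) = (12.48, 67.16). The perpendicularity gives AE at right angles to RA; with |AE| = 13.5 on the left of RA, E = A + 13.5·(-0.8902, -0.4555) = (0.4644, 61.01). Then cos ∠REA = ER·EA / (|ER||EA|), giving 57.75°.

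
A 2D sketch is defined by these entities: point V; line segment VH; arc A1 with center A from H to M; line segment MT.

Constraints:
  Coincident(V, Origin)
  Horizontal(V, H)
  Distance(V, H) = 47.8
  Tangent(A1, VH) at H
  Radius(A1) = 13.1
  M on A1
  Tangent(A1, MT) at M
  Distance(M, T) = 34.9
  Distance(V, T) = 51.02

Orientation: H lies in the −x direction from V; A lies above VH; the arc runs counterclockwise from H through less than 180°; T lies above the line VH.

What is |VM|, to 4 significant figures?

36.46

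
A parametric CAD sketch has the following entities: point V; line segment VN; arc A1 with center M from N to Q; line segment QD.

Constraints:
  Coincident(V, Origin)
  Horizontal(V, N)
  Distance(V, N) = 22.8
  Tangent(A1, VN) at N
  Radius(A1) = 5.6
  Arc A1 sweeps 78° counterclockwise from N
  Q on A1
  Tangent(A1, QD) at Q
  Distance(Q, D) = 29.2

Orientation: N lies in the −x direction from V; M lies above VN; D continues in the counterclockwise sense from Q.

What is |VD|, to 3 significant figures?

34.9

On A1, N sits at bearing -90° from M; a 78° counterclockwise sweep puts Q at bearing -12°, so Q = M + 5.6·(cos -12°, sin -12°) = (-17.3, 4.44). The tangent condition forces MQ to be normal to QD, so QD runs along (−sin -12°, cos -12°); with |QD| = 29.2, D = (-11.3, 33.0). Then |VD| = |D − V| = 34.9.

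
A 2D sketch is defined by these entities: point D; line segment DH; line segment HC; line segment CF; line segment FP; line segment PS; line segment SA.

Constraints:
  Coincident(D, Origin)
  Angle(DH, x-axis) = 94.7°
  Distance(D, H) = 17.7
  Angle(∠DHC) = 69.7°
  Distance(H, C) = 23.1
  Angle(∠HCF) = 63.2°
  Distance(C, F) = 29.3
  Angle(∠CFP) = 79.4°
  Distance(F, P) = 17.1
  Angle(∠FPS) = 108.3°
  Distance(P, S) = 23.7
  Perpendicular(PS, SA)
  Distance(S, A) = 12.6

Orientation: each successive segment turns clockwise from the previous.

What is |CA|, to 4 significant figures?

7.561

D is at the origin; DH runs at 94.7° with length 17.7, so H = (-1.450, 17.64). ∠DHC = 69.7° gives HC at -15.60° from the x-axis; with |HC| = 23.1, C = (20.80, 11.43). ∠HCF = 63.2° gives CF at -132.4° from the x-axis; with |CF| = 29.3, F = (1.042, -10.21). ∠CFP = 79.4° gives FP at 127.0° from the x-axis; with |FP| = 17.1, P = (-9.249, 3.448). ∠FPS = 108.3° gives PS at 55.30° from the x-axis; with |PS| = 23.7, S = (4.243, 22.93). The perpendicularity gives SA at right angles to PS, so SA runs at -34.70°; with |SA| = 12.6, A = (14.60, 15.76). Then |CA| = |A − C| = 7.561.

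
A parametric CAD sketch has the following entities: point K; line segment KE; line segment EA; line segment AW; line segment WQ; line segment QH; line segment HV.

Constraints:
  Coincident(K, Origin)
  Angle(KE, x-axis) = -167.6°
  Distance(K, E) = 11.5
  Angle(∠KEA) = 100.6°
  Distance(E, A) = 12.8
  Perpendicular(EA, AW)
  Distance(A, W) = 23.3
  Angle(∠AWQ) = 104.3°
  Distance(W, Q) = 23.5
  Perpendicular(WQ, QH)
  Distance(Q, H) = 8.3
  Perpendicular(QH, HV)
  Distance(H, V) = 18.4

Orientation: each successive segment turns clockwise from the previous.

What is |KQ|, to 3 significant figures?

19.5

K is at the origin; KE runs at -167.6° with length 11.5, so E = (-11.2, -2.47). ∠KEA = 100.6° gives EA at 113° from the x-axis; with |EA| = 12.8, A = (-16.2, 9.31). EA ⟂ AW, so AW runs at 23.0°; with |AW| = 23.3, W = (5.21, 18.4). ∠AWQ = 104.3° gives WQ at -52.7° from the x-axis; with |WQ| = 23.5, Q = (19.5, -0.277). Then |KQ| = |Q − K| = 19.5.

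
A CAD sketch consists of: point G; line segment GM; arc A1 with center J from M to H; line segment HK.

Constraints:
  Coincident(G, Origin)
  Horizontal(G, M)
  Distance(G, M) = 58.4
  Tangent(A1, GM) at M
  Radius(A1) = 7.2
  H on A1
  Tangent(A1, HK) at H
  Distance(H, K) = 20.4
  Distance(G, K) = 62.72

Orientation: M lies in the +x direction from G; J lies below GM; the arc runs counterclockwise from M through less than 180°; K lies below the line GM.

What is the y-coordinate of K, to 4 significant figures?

-28.67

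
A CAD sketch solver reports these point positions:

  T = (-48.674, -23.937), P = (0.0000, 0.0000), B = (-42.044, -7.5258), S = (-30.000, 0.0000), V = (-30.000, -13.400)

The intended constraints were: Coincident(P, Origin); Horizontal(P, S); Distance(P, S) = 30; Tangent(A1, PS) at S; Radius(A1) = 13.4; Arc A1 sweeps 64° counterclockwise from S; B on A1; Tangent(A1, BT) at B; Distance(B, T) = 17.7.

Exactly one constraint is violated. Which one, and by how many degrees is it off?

Tangent(A1, BT) at B — off by 4.00°.

P = (0.00, 0.00) ✓; P.y = 0.00, S.y = 0.00 ✓; |PS| = 30.00 ✓; ∠(VS, SP) = 90.00° ✓; |VS| = 13.40 ✓; bearing(V→B) − bearing(V→S) = 64.00° ✓; |VB| = 13.40 ✓; ∠(VB, BT) = 86.00° ✗; |BT| = 17.70 ✓.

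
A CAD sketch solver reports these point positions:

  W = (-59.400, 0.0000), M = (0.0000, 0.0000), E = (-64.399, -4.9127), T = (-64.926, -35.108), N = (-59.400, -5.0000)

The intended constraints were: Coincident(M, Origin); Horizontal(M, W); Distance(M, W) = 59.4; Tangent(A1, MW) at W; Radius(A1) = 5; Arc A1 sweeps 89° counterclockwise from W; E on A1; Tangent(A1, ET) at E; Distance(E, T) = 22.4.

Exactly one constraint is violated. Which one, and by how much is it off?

Distance(E, T) = 22.4 — off by 7.80.

M = (0.00, 0.00) ✓; M.y = 0.00, W.y = 0.00 ✓; |MW| = 59.40 ✓; ∠(NW, WM) = 90.00° ✓; |NW| = 5.000 ✓; bearing(N→E) − bearing(N→W) = 89.00° ✓; |NE| = 5.000 ✓; ∠(NE, ET) = 90.00° ✓; |ET| = 30.20 ✗.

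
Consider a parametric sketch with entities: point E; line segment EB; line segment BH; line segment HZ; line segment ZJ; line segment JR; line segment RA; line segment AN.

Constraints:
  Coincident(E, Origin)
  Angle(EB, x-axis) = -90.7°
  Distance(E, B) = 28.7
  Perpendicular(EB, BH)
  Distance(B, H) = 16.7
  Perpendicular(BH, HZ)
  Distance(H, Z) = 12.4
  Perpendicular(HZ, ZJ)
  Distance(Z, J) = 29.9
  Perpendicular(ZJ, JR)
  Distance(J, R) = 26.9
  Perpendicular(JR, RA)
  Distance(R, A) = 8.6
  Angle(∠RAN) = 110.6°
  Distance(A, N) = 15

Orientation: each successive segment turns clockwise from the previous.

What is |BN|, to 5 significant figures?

0.81851

E is at the origin; EB runs at -90.7° with length 28.7, so B = (-0.35063, -28.698). The perpendicularity gives BH at right angles to EB, so BH runs at 179.30°; with |BH| = 16.7, H = (-17.049, -28.494). The perpendicularity gives HZ at right angles to BH, so HZ runs at 89.300°; with |HZ| = 12.4, Z = (-16.898, -16.095). HZ is perpendicular to ZJ, so ZJ runs at -0.70000°; with |ZJ| = 29.9, J = (13.000, -16.460). ZJ is perpendicular to JR, so JR runs at -90.700°; with |JR| = 26.9, R = (12.671, -43.358). The perpendicularity gives RA at right angles to JR, so RA runs at 179.30°; with |RA| = 8.6, A = (4.0719, -43.253). ∠RAN = 110.6° gives AN at 109.90° from the x-axis; with |AN| = 15.0, N = (-1.0338, -29.149). Then |BN| = |N − B| = 0.81851.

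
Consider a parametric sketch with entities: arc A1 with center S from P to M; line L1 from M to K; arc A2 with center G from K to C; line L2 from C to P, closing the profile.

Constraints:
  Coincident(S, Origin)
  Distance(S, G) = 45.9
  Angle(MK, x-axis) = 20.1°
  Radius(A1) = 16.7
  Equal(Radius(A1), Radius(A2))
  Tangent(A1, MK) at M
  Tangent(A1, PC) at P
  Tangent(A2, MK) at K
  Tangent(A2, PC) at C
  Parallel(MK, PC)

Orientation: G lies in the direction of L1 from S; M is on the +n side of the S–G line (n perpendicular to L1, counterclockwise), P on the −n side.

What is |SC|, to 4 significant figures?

48.84

The slot axis is L1's direction at 20.1°, so u = (cos 20.1°, sin 20.1°) = (0.9391, 0.3437) and n = (−sin 20.1°, cos 20.1°) = (-0.3437, 0.9391). S is at the origin and G lies 45.9 along u from S, so G = 45.9·u = (43.10, 15.77). Tangency of A1 to both parallel lines with radius 16.7 puts M and P at S ± 16.7·n: M = (-5.739, 15.68), P = (5.739, -15.68). Equal radii place K and C the same way about G: K = G + 16.7·n = (37.37, 31.46), C = G − 16.7·n = (48.84, 0.09111). Then |SC| = |C − S| = 48.84.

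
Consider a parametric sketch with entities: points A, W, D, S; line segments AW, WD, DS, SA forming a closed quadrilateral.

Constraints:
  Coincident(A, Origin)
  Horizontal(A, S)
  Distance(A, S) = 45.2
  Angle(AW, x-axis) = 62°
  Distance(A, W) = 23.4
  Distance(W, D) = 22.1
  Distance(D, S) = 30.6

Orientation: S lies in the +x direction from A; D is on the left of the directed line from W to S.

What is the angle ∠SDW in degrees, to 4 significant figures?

97.34°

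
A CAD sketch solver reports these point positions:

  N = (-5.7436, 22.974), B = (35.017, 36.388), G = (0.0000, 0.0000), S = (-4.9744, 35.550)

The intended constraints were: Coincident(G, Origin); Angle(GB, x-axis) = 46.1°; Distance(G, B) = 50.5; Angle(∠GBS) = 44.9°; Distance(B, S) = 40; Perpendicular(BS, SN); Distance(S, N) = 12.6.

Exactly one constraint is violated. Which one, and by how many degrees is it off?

Perpendicular(BS, SN) — off by 4.70°.

G = (0.00, 0.00) ✓; GB at 46.10° ✓; |GB| = 50.50 ✓; ∠GBS = 44.90° ✓; |BS| = 40.00 ✓; ∠(BS, SN) = 85.30° ✗; |SN| = 12.60 ✓.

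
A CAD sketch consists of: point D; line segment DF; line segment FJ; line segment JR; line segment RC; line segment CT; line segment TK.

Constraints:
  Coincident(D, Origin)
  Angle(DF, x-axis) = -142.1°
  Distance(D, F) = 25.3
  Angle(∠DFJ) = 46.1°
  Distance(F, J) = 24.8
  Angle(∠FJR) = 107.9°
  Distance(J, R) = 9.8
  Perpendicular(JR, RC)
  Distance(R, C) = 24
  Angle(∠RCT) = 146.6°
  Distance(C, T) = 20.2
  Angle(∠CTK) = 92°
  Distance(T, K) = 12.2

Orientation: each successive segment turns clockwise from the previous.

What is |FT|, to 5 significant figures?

18.379

D is at the origin; DF runs at -142.1° with length 25.3, so F = (-19.964, -15.541). ∠DFJ = 46.1° gives FJ at 84.000° from the x-axis; with |FJ| = 24.8, J = (-17.372, 9.1227). ∠FJR = 107.9° gives JR at 11.900° from the x-axis; with |JR| = 9.8, R = (-7.7821, 11.144). JR ⟂ RC, so RC runs at -78.100°; with |RC| = 24.0, C = (-2.8332, -12.341). ∠RCT = 146.6° gives CT at -111.50° from the x-axis; with |CT| = 20.2, T = (-10.237, -31.135). Then |FT| = |T − F| = 18.379.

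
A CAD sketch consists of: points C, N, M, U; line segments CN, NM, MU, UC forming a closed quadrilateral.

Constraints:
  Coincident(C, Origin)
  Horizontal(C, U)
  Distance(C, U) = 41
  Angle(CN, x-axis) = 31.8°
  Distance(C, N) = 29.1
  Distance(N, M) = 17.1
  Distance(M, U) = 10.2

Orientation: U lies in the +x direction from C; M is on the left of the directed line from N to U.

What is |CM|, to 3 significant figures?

42.3

C is at the origin; CU is horizontal with |CU| = 41.0 and U in +x, so U = (41.0, 0). CN runs at 31.8° with |CN| = 29.1, so N = (24.7, 15.3). M is determined by |NM| = 17.1 and |MU| = 10.2 together: it lies at the intersection of circle(N, 17.1) and circle(U, 10.2). With |NU| = 22.4, the foot of the radical line on NU is 15.4 from N and the perpendicular offset is √(17.1² − 15.4²) = 7.45. Taking the left-of-NU solution: M = (41.0, 10.2).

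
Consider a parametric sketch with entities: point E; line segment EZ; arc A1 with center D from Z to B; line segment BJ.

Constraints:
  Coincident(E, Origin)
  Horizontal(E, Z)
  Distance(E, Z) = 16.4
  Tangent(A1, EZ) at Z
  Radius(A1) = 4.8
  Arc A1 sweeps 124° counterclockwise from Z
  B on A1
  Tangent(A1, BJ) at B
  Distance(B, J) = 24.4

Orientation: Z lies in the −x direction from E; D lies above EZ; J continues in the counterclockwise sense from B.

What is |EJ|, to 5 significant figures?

38.044

E is at the origin; E and Z share the same y with |EZ| = 16.4 and Z on the −x side, so Z = (-16.400, 0.0000). A1 meets EZ tangentially, so DZ is at right angles to EZ, so D = Z + (0, 4.8) = (-16.400, 4.8000). On A1, Z sits at bearing -90° from D; a 124° counterclockwise sweep puts B at bearing 34°, so B = D + 4.8·(cos 34°, sin 34°) = (-12.421, 7.4841). A1 meets BJ tangentially, so DB is at right angles to BJ, so BJ runs along (−sin 34°, cos 34°); with |BJ| = 24.4, J = (-26.065, 27.713). Then |EJ| = |J − E| = 38.044.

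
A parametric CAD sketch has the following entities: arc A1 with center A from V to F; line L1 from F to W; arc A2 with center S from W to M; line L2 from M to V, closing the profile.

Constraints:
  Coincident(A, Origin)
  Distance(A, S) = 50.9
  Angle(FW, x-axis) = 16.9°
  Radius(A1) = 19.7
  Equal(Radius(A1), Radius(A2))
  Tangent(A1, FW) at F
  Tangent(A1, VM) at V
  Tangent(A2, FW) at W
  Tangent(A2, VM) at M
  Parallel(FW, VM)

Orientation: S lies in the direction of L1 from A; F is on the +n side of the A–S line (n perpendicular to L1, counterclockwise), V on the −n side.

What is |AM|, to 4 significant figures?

54.58

The slot axis is L1's direction at 16.9°, so u = (cos 16.9°, sin 16.9°) = (0.9568, 0.2907) and n = (−sin 16.9°, cos 16.9°) = (-0.2907, 0.9568). A is at the origin and S lies 50.9 along u from A, so S = 50.9·u = (48.70, 14.80). Tangency of A1 to both parallel lines with radius 19.7 puts F and V at A ± 19.7·n: F = (-5.727, 18.85), V = (5.727, -18.85). Equal radii place W and M the same way about S: W = S + 19.7·n = (42.97, 33.65), M = S − 19.7·n = (54.43, -4.052). Then |AM| = |M − A| = 54.58.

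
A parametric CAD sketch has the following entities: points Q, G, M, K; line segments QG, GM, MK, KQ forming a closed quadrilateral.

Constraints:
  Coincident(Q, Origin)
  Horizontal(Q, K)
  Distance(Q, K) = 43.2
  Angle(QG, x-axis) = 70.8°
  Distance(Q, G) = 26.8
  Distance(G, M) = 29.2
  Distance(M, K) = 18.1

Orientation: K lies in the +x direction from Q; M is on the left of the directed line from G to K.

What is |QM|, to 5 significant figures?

40.491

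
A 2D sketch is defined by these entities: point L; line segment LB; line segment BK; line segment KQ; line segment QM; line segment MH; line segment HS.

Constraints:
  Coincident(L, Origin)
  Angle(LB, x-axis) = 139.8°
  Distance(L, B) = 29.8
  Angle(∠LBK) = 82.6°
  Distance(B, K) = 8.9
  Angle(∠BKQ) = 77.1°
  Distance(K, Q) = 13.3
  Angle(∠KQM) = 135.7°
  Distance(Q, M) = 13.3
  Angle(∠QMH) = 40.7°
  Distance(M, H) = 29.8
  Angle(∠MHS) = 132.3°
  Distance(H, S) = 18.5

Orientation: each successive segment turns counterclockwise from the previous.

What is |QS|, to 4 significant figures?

32.56

L is at the origin; LB runs at 139.8° with length 29.8, so B = (-22.76, 19.23). ∠LBK = 82.6° gives BK at -122.8° from the x-axis; with |BK| = 8.9, K = (-27.58, 11.75). ∠BKQ = 77.1° gives KQ at -19.90° from the x-axis; with |KQ| = 13.3, Q = (-15.08, 7.227). ∠KQM = 135.7° gives QM at 24.40° from the x-axis; with |QM| = 13.3, M = (-2.964, 12.72). ∠QMH = 40.7° gives MH at 163.7° from the x-axis; with |MH| = 29.8, H = (-31.57, 21.08). ∠MHS = 132.3° gives HS at -148.6° from the x-axis; with |HS| = 18.5, S = (-47.36, 11.45). Then |QS| = |S − Q| = 32.56.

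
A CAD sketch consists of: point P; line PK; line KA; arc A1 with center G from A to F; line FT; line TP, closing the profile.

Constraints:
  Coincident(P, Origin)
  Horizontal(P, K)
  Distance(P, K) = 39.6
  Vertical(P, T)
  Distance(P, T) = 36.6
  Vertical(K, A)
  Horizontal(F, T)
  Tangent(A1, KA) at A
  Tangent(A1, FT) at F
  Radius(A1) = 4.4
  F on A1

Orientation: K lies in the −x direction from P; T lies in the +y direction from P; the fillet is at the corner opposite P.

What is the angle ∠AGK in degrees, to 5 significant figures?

82.219°

P is at the origin; P and K share the same y with |PK| = 39.6 and K on the −x side, so K = (-39.600, 0.0000). PT is vertical with |PT| = 36.6 and T on the +y side, so T = (0.0000, 36.600). The virtual corner opposite P is at (-39.600, 36.600). A1 meets KA tangentially, so GA is at right angles to KA and A1 meets FT tangentially, so GF is at right angles to FT, with radius 4.4, so the center G sits 4.4 in from both sides at G = (-35.200, 32.200). That places the tangent points at A = (-39.600, 32.200) on KA and F = (-35.200, 36.600) on FT. Then cos ∠AGK = GA·GK / (|GA||GK|), giving 82.219°.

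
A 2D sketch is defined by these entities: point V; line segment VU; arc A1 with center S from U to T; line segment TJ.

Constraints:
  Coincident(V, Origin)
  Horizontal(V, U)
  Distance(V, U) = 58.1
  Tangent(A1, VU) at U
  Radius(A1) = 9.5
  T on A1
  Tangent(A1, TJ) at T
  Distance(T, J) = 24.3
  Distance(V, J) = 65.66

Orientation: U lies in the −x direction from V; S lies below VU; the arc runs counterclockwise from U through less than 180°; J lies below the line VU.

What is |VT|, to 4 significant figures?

67.96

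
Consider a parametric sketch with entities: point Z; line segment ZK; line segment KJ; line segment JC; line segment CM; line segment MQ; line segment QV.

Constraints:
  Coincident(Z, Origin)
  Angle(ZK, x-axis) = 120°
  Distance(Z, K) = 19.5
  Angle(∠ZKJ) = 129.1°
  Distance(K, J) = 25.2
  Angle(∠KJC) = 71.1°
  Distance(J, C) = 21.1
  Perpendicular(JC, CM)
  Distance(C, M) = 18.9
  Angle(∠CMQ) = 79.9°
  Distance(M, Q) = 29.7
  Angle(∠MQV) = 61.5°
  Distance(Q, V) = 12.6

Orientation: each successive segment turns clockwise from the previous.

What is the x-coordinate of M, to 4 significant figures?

3.353

Z is at the origin; ZK runs at 120.0° with length 19.5, so K = (-9.750, 16.89). ∠ZKJ = 129.1° gives KJ at 69.10° from the x-axis; with |KJ| = 25.2, J = (-0.7602, 40.43). ∠KJC = 71.1° gives JC at -39.80° from the x-axis; with |JC| = 21.1, C = (15.45, 26.92). JC is perpendicular to CM, so CM runs at -129.8°; with |CM| = 18.9, M = (3.353, 12.40). So M.x = 3.353.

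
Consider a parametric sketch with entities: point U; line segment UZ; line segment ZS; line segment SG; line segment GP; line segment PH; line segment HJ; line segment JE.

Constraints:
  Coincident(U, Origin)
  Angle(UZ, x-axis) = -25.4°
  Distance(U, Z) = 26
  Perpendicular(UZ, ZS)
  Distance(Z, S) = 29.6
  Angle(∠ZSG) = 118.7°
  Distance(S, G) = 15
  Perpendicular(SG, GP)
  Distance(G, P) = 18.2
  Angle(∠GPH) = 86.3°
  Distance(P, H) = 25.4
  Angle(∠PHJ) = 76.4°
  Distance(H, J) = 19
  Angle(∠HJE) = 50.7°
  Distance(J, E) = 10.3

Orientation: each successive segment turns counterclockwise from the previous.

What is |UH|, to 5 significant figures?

28.944

SG ⟂ GP, so GP runs at -144.10°; with |GP| = 18.2, P = (12.645, 17.065). ∠GPH = 86.3° gives PH at -50.400° from the x-axis; with |PH| = 25.4, H = (28.835, -2.5060). Then |UH| = |H − U| = 28.944.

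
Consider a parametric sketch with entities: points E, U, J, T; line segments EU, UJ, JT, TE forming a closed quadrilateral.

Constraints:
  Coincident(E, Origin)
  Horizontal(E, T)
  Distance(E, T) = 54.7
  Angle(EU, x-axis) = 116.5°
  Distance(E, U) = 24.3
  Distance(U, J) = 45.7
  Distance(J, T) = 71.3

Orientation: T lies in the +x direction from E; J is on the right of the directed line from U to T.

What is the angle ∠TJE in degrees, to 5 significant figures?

42.871°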